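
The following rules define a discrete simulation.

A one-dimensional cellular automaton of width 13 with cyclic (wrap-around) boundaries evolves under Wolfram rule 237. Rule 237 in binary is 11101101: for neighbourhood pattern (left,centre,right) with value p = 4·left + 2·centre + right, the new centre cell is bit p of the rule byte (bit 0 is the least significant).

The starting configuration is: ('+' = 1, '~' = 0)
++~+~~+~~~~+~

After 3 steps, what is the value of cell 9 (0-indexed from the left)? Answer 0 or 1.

1

t=0: ++~+~~+~~~~+~
t=1: ++++~~+~++~++
t=2: ++++~~+++++++
t=3: ++++~~+++++++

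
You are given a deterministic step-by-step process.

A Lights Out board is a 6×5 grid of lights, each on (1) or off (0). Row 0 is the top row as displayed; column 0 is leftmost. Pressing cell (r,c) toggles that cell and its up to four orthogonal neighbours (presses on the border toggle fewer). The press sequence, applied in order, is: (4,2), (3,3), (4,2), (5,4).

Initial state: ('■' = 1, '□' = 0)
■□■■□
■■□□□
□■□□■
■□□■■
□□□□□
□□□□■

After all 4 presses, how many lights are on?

13

0) ■□■■□
■■□□□
□■□□■
■□□■■
□□□□□
□□□□■
1) ■□■■□
■■□□□
□■□□■
■□■■■
□■■■□
□□■□■
2) ■□■■□
■■□□□
□■□■■
■□□□□
□■■□□
□□■□■
3) ■□■■□
■■□□□
□■□■■
■□■□□
□□□■□
□□□□■
4) ■□■■□
■■□□□
□■□■■
■□■□□
□□□■■
□□□■□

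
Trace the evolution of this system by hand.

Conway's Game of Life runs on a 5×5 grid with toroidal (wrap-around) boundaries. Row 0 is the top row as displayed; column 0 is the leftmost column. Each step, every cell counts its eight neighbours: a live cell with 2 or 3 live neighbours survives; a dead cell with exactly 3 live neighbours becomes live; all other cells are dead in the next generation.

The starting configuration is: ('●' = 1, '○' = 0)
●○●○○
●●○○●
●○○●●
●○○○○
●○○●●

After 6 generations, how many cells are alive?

[0] ●○●○○
●●○○●
●○○●●
●○○○○
●○○●●
[1] ○○●○○
○○●○○
○○○●○
○●○○○
●○○●○
[2] ○●●●○
○○●●○
○○●○○
○○●○●
○●●○○
[3] ○○○○○
○○○○○
○●●○○
○○●○○
●○○○○
[4] ○○○○○
○○○○○
○●●○○
○○●○○
○○○○○
[5] ○○○○○
○○○○○
○●●○○
○●●○○
○○○○○
[6] ○○○○○
○○○○○
○●●○○
○●●○○
○○○○○

4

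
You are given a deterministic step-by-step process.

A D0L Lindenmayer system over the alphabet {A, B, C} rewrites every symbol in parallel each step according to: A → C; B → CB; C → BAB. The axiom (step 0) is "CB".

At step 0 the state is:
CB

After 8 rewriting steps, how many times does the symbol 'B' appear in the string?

[0] CB
[1] BABCB
[2] CBCCBBABCB
[3] BABCBBABBABCBCBCCBBABCB
[4] CBCCBBABCBCBCCBCBCCBBABCBBABCBBABBABCBCBCCBBABCB
[5] BABCBBABBABCBCBCCBBABCBBABCBBABBABCBBABCBBABBABCBCBCCBBABCBCBCCBBABCBCBCCBCBCCBBABCBBABCBBABBABCBCBCCBBABCB
[6] CBCCBBABCBCBCCBCBCCBBABCBBABCBBABBABCBCBCCBBABCBCBCCBBABCB…CBCCBBABCBCBCCBBABCBCBCCBCBCCBBABCBBABCBBABBABCBCBCCBBABCB  (len 228)
[7] BABCBBABBABCBCBCCBBABCBBABCBBABBABCBBABCBBABBABCBCBCCBBABC…CBCCBBABCBCBCCBBABCBCBCCBCBCCBBABCBBABCBBABBABCBCBCCBBABCB  (len 501)
[8] CBCCBBABCBCBCCBCBCCBBABCBBABCBBABBABCBCBCCBBABCBCBCCBBABCB…CBCCBBABCBCBCCBBABCBCBCCBCBCCBBABCBBABCBBABBABCBCBCCBBABCB  (len 1078)

577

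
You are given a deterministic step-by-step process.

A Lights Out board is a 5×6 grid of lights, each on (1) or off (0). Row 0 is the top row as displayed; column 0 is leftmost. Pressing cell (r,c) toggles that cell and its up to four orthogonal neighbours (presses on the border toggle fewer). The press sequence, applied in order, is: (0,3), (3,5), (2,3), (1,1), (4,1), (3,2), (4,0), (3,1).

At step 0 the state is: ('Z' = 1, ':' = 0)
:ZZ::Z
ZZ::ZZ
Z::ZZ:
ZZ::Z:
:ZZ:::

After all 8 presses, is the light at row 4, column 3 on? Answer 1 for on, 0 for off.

0

step 0: :ZZ::Z
ZZ::ZZ
Z::ZZ:
ZZ::Z:
:ZZ:::
step 1: :Z:ZZZ
ZZ:ZZZ
Z::ZZ:
ZZ::Z:
:ZZ:::
step 2: :Z:ZZZ
ZZ:ZZZ
Z::ZZZ
ZZ:::Z
:ZZ::Z
step 3: :Z:ZZZ
ZZ::ZZ
Z:Z::Z
ZZ:Z:Z
:ZZ::Z
step 4: :::ZZZ
::Z:ZZ
ZZZ::Z
ZZ:Z:Z
:ZZ::Z
step 5: :::ZZZ
::Z:ZZ
ZZZ::Z
Z::Z:Z
Z::::Z
step 6: :::ZZZ
::Z:ZZ
ZZ:::Z
ZZZ::Z
Z:Z::Z
step 7: :::ZZZ
::Z:ZZ
ZZ:::Z
:ZZ::Z
:ZZ::Z
step 8: :::ZZZ
::Z:ZZ
Z::::Z
Z::::Z
::Z::Z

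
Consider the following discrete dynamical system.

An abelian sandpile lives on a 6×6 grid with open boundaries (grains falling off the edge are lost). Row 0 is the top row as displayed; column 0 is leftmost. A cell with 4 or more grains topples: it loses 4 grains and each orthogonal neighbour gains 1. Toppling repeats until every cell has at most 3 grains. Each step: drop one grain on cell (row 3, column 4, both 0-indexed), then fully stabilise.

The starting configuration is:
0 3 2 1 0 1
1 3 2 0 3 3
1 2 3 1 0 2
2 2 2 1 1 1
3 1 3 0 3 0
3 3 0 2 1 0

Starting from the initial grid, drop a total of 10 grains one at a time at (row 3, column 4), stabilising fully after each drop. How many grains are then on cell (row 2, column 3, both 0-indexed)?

2

0) 0 3 2 1 0 1
1 3 2 0 3 3
1 2 3 1 0 2
2 2 2 1 1 1
3 1 3 0 3 0
3 3 0 2 1 0
1) 0 3 2 1 0 1
1 3 2 0 3 3
1 2 3 1 0 2
2 2 2 1 2 1
3 1 3 0 3 0
3 3 0 2 1 0
2) 0 3 2 1 0 1
1 3 2 0 3 3
1 2 3 1 0 2
2 2 2 1 3 1
3 1 3 0 3 0
3 3 0 2 1 0
3) 0 3 2 1 0 1
1 3 2 0 3 3
1 2 3 1 1 2
2 2 2 2 1 2
3 1 3 1 0 1
3 3 0 2 2 0
4) 0 3 2 1 0 1
1 3 2 0 3 3
1 2 3 1 1 2
2 2 2 2 2 2
3 1 3 1 0 1
3 3 0 2 2 0
5) 0 3 2 1 0 1
1 3 2 0 3 3
1 2 3 1 1 2
2 2 2 2 3 2
3 1 3 1 0 1
3 3 0 2 2 0
6) 0 3 2 1 0 1
1 3 2 0 3 3
1 2 3 1 2 2
2 2 2 3 0 3
3 1 3 1 1 1
3 3 0 2 2 0
7) 0 3 2 1 0 1
1 3 2 0 3 3
1 2 3 1 2 2
2 2 2 3 1 3
3 1 3 1 1 1
3 3 0 2 2 0
8) 0 3 2 1 0 1
1 3 2 0 3 3
1 2 3 1 2 2
2 2 2 3 2 3
3 1 3 1 1 1
3 3 0 2 2 0
9) 0 3 2 1 0 1
1 3 2 0 3 3
1 2 3 1 2 2
2 2 2 3 3 3
3 1 3 1 1 1
3 3 0 2 2 0
10) 0 3 2 1 0 1
1 3 2 0 3 3
1 2 3 2 3 3
2 2 3 0 2 0
3 1 3 2 2 2
3 3 0 2 2 0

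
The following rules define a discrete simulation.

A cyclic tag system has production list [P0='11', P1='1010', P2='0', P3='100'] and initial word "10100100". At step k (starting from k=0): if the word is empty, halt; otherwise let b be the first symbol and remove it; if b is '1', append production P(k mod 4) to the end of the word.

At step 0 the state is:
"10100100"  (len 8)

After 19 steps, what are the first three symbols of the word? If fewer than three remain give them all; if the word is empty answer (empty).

101

step 0: "10100100"  (len 8)
step 1: "010010011"  (len 9)
step 2: "10010011"  (len 8)
step 3: "00100110"  (len 8)
step 4: "0100110"  (len 7)
step 5: "100110"  (len 6)
step 6: "001101010"  (len 9)
step 7: "01101010"  (len 8)
step 8: "1101010"  (len 7)
step 9: "10101011"  (len 8)
step 10: "01010111010"  (len 11)
step 11: "1010111010"  (len 10)
step 12: "010111010100"  (len 12)
step 13: "10111010100"  (len 11)
step 14: "01110101001010"  (len 14)
step 15: "1110101001010"  (len 13)
step 16: "110101001010100"  (len 15)
step 17: "1010100101010011"  (len 16)
step 18: "0101001010100111010"  (len 19)
step 19: "101001010100111010"  (len 18)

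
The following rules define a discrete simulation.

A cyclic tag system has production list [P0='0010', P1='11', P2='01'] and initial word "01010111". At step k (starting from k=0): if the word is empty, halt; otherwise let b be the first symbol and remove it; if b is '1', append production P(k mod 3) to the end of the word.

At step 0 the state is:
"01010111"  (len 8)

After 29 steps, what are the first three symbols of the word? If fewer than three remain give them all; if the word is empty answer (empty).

gen 0: "01010111"  (len 8)
gen 1: "1010111"  (len 7)
gen 2: "01011111"  (len 8)
gen 3: "1011111"  (len 7)
gen 4: "0111110010"  (len 10)
gen 5: "111110010"  (len 9)
gen 6: "1111001001"  (len 10)
gen 7: "1110010010010"  (len 13)
gen 8: "11001001001011"  (len 14)
gen 9: "100100100101101"  (len 15)
gen 10: "001001001011010010"  (len 18)
gen 11: "01001001011010010"  (len 17)
gen 12: "1001001011010010"  (len 16)
gen 13: "0010010110100100010"  (len 19)
gen 14: "010010110100100010"  (len 18)
gen 15: "10010110100100010"  (len 17)
gen 16: "00101101001000100010"  (len 20)
gen 17: "0101101001000100010"  (len 19)
gen 18: "101101001000100010"  (len 18)
gen 19: "011010010001000100010"  (len 21)
gen 20: "11010010001000100010"  (len 20)
gen 21: "101001000100010001001"  (len 21)
gen 22: "010010001000100010010010"  (len 24)
gen 23: "10010001000100010010010"  (len 23)
gen 24: "001000100010001001001001"  (len 24)
gen 25: "01000100010001001001001"  (len 23)
gen 26: "1000100010001001001001"  (len 22)
gen 27: "00010001000100100100101"  (len 23)
gen 28: "0010001000100100100101"  (len 22)
gen 29: "010001000100100100101"  (len 21)

010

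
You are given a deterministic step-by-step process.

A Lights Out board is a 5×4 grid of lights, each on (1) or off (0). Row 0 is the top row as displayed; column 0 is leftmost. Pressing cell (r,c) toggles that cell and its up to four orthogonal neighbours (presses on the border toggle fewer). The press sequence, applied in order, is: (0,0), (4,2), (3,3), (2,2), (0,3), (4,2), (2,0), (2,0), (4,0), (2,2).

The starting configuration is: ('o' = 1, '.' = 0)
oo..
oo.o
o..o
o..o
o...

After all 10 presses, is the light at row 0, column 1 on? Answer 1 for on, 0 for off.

0

[0] oo..
oo.o
o..o
o..o
o...
[1] ....
.o.o
o..o
o..o
o...
[2] ....
.o.o
o..o
o.oo
oooo
[3] ....
.o.o
o...
o...
ooo.
[4] ....
.ooo
oooo
o.o.
ooo.
[5] ..oo
.oo.
oooo
o.o.
ooo.
[6] ..oo
.oo.
oooo
o...
o..o
[7] ..oo
ooo.
..oo
....
o..o
[8] ..oo
.oo.
oooo
o...
o..o
[9] ..oo
.oo.
oooo
....
.o.o
[10] ..oo
.o..
o...
..o.
.o.o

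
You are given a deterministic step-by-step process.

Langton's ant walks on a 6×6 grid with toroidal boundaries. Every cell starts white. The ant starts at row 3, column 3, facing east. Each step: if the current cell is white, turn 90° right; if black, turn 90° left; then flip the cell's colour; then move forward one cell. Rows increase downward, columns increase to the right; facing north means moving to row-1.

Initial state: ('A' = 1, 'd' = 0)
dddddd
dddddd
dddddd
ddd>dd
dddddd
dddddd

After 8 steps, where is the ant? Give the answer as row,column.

k=0  dddddd
dddddd
dddddd
ddd>dd
dddddd
dddddd
k=1  dddddd
dddddd
dddddd
dddAdd
dddvdd
dddddd
k=2  dddddd
dddddd
dddddd
dddAdd
dd<Add
dddddd
k=3  dddddd
dddddd
dddddd
dd^Add
ddAAdd
dddddd
k=4  dddddd
dddddd
dddddd
ddA>dd
ddAAdd
dddddd
k=5  dddddd
dddddd
ddd^dd
ddAddd
ddAAdd
dddddd
k=6  dddddd
dddddd
dddA>d
ddAddd
ddAAdd
dddddd
k=7  dddddd
dddddd
dddAAd
ddAdvd
ddAAdd
dddddd
k=8  dddddd
dddddd
dddAAd
ddA<Ad
ddAAdd
dddddd

3,3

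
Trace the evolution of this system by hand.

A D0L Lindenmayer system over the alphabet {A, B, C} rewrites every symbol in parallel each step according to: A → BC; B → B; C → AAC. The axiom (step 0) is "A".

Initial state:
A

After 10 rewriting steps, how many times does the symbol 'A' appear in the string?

gen 0: A
gen 1: BC
gen 2: BAAC
gen 3: BBCBCAAC
gen 4: BBAACBAACBCBCAAC
gen 5: BBBCBCAACBBCBCAACBAACBAACBCBCAAC
gen 6: BBBAACBAACBCBCAACBBAACBAACBCBCAACBBCBCAACBBCBCAACBAACBAACBCBCAAC
gen 7: BBBBCBCAACBBCBCAACBAACBAACBCBCAACBBBCBCAACBBCBCAACBAACBAAC…BAACBCBCAACBBAACBAACBCBCAACBBCBCAACBBCBCAACBAACBAACBCBCAAC  (len 128)
gen 8: BBBBAACBAACBCBCAACBBAACBAACBCBCAACBBCBCAACBBCBCAACBAACBAAC…BAACBCBCAACBBAACBAACBCBCAACBBCBCAACBBCBCAACBAACBAACBCBCAAC  (len 256)
gen 9: BBBBBCBCAACBBCBCAACBAACBAACBCBCAACBBBCBCAACBBCBCAACBAACBAA…BAACBCBCAACBBAACBAACBCBCAACBBCBCAACBBCBCAACBAACBAACBCBCAAC  (len 512)
gen 10: BBBBBAACBAACBCBCAACBBAACBAACBCBCAACBBCBCAACBBCBCAACBAACBAA…BAACBCBCAACBBAACBAACBCBCAACBBCBCAACBBCBCAACBAACBAACBCBCAAC  (len 1024)

342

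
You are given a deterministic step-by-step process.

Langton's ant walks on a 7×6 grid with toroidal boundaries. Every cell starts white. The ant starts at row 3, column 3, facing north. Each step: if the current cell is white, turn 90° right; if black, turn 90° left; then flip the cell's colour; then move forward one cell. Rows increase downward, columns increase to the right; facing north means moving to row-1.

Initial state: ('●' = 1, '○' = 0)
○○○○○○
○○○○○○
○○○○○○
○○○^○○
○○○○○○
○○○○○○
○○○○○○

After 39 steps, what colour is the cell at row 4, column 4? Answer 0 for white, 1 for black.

1

[0] ○○○○○○
○○○○○○
○○○○○○
○○○^○○
○○○○○○
○○○○○○
○○○○○○
[1] ○○○○○○
○○○○○○
○○○○○○
○○○●>○
○○○○○○
○○○○○○
○○○○○○
[2] ○○○○○○
○○○○○○
○○○○○○
○○○●●○
○○○○v○
○○○○○○
○○○○○○
[3] ○○○○○○
○○○○○○
○○○○○○
○○○●●○
○○○<●○
○○○○○○
○○○○○○
[4] ○○○○○○
○○○○○○
○○○○○○
○○○^●○
○○○●●○
○○○○○○
○○○○○○
[5] ○○○○○○
○○○○○○
○○○○○○
○○<○●○
○○○●●○
○○○○○○
○○○○○○
[6] ○○○○○○
○○○○○○
○○^○○○
○○●○●○
○○○●●○
○○○○○○
○○○○○○
[7] ○○○○○○
○○○○○○
○○●>○○
○○●○●○
○○○●●○
○○○○○○
○○○○○○
[8] ○○○○○○
○○○○○○
○○●●○○
○○●v●○
○○○●●○
○○○○○○
○○○○○○
[9] ○○○○○○
○○○○○○
○○●●○○
○○<●●○
○○○●●○
○○○○○○
○○○○○○
[10] ○○○○○○
○○○○○○
○○●●○○
○○○●●○
○○v●●○
○○○○○○
○○○○○○
[11] ○○○○○○
○○○○○○
○○●●○○
○○○●●○
○<●●●○
○○○○○○
○○○○○○
[12] ○○○○○○
○○○○○○
○○●●○○
○^○●●○
○●●●●○
○○○○○○
○○○○○○
[13] ○○○○○○
○○○○○○
○○●●○○
○●>●●○
○●●●●○
○○○○○○
○○○○○○
[14] ○○○○○○
○○○○○○
○○●●○○
○●●●●○
○●v●●○
○○○○○○
○○○○○○
[15] ○○○○○○
○○○○○○
○○●●○○
○●●●●○
○●○>●○
○○○○○○
○○○○○○
[16] ○○○○○○
○○○○○○
○○●●○○
○●●^●○
○●○○●○
○○○○○○
○○○○○○
[17] ○○○○○○
○○○○○○
○○●●○○
○●<○●○
○●○○●○
○○○○○○
○○○○○○
[18] ○○○○○○
○○○○○○
○○●●○○
○●○○●○
○●v○●○
○○○○○○
○○○○○○
[19] ○○○○○○
○○○○○○
○○●●○○
○●○○●○
○<●○●○
○○○○○○
○○○○○○
[20] ○○○○○○
○○○○○○
○○●●○○
○●○○●○
○○●○●○
○v○○○○
○○○○○○
[21] ○○○○○○
○○○○○○
○○●●○○
○●○○●○
○○●○●○
<●○○○○
○○○○○○
[22] ○○○○○○
○○○○○○
○○●●○○
○●○○●○
^○●○●○
●●○○○○
○○○○○○
[23] ○○○○○○
○○○○○○
○○●●○○
○●○○●○
●>●○●○
●●○○○○
○○○○○○
[24] ○○○○○○
○○○○○○
○○●●○○
○●○○●○
●●●○●○
●v○○○○
○○○○○○
[25] ○○○○○○
○○○○○○
○○●●○○
○●○○●○
●●●○●○
●○>○○○
○○○○○○
[26] ○○○○○○
○○○○○○
○○●●○○
○●○○●○
●●●○●○
●○●○○○
○○v○○○
[27] ○○○○○○
○○○○○○
○○●●○○
○●○○●○
●●●○●○
●○●○○○
○<●○○○
[28] ○○○○○○
○○○○○○
○○●●○○
○●○○●○
●●●○●○
●^●○○○
○●●○○○
[29] ○○○○○○
○○○○○○
○○●●○○
○●○○●○
●●●○●○
●●>○○○
○●●○○○
[30] ○○○○○○
○○○○○○
○○●●○○
○●○○●○
●●^○●○
●●○○○○
○●●○○○
[31] ○○○○○○
○○○○○○
○○●●○○
○●○○●○
●<○○●○
●●○○○○
○●●○○○
[32] ○○○○○○
○○○○○○
○○●●○○
○●○○●○
●○○○●○
●v○○○○
○●●○○○
[33] ○○○○○○
○○○○○○
○○●●○○
○●○○●○
●○○○●○
●○>○○○
○●●○○○
[34] ○○○○○○
○○○○○○
○○●●○○
○●○○●○
●○○○●○
●○●○○○
○●v○○○
[35] ○○○○○○
○○○○○○
○○●●○○
○●○○●○
●○○○●○
●○●○○○
○●○>○○
[36] ○○○v○○
○○○○○○
○○●●○○
○●○○●○
●○○○●○
●○●○○○
○●○●○○
[37] ○○<●○○
○○○○○○
○○●●○○
○●○○●○
●○○○●○
●○●○○○
○●○●○○
[38] ○○●●○○
○○○○○○
○○●●○○
○●○○●○
●○○○●○
●○●○○○
○●^●○○
[39] ○○●●○○
○○○○○○
○○●●○○
○●○○●○
●○○○●○
●○●○○○
○●●>○○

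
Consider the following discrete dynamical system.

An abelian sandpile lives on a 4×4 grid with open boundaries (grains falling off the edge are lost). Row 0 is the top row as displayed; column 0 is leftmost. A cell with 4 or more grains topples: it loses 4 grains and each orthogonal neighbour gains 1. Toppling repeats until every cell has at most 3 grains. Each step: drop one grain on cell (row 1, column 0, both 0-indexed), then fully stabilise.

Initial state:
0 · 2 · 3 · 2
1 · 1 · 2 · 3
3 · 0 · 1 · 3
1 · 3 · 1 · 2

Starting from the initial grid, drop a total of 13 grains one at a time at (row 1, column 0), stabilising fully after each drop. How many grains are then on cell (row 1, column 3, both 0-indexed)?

t=0: 0 · 2 · 3 · 2
1 · 1 · 2 · 3
3 · 0 · 1 · 3
1 · 3 · 1 · 2
t=1: 0 · 2 · 3 · 2
2 · 1 · 2 · 3
3 · 0 · 1 · 3
1 · 3 · 1 · 2
t=2: 0 · 2 · 3 · 2
3 · 1 · 2 · 3
3 · 0 · 1 · 3
1 · 3 · 1 · 2
t=3: 1 · 2 · 3 · 2
1 · 2 · 2 · 3
0 · 1 · 1 · 3
2 · 3 · 1 · 2
t=4: 1 · 2 · 3 · 2
2 · 2 · 2 · 3
0 · 1 · 1 · 3
2 · 3 · 1 · 2
t=5: 1 · 2 · 3 · 2
3 · 2 · 2 · 3
0 · 1 · 1 · 3
2 · 3 · 1 · 2
t=6: 2 · 2 · 3 · 2
0 · 3 · 2 · 3
1 · 1 · 1 · 3
2 · 3 · 1 · 2
t=7: 2 · 2 · 3 · 2
1 · 3 · 2 · 3
1 · 1 · 1 · 3
2 · 3 · 1 · 2
t=8: 2 · 2 · 3 · 2
2 · 3 · 2 · 3
1 · 1 · 1 · 3
2 · 3 · 1 · 2
t=9: 2 · 2 · 3 · 2
3 · 3 · 2 · 3
1 · 1 · 1 · 3
2 · 3 · 1 · 2
t=10: 3 · 3 · 3 · 2
1 · 0 · 3 · 3
2 · 2 · 1 · 3
2 · 3 · 1 · 2
t=11: 3 · 3 · 3 · 2
2 · 0 · 3 · 3
2 · 2 · 1 · 3
2 · 3 · 1 · 2
t=12: 3 · 3 · 3 · 2
3 · 0 · 3 · 3
2 · 2 · 1 · 3
2 · 3 · 1 · 2
t=13: 1 · 1 · 2 · 0
1 · 3 · 1 · 2
3 · 2 · 3 · 0
2 · 3 · 1 · 3

2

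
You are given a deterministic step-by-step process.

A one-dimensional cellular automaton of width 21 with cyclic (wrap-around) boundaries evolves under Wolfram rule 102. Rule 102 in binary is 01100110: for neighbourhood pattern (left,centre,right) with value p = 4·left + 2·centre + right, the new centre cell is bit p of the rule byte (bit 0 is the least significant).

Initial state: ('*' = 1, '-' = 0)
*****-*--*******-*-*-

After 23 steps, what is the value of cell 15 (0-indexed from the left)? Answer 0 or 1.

k=0  *****-*--*******-*-*-
k=1  ----***-*------******
k=2  ---*--***-----*-----*
k=3  --**-*--*----**----**
k=4  -*-***-**---*-*---*-*
k=5  ***--**-*--****--****
k=6  --*-*-***-*---*-*----
k=7  -*****--***--****----
k=8  *----*-*--*-*---*----
k=9  *---****-****--**---*
k=10  *--*---**---*-*-*--*-
k=11  *-**--*-*--******-***
k=12  **-*-****-*-----**---
k=13  -****---***----*-*--*
k=14  *---*--*--*---****-**
k=15  *--**-**-**--*---**--
k=16  *-*-**-**-*-**--*-*-*
k=17  ****-**-****-*-*****-
k=18  ---**-**---****----**
k=19  --*-**-*--*---*---*-*
k=20  -***-***-**--**--****
k=21  *--**--**-*-*-*-*---*
k=22  *-*-*-*-*********--*-
k=23  ********--------*-***

0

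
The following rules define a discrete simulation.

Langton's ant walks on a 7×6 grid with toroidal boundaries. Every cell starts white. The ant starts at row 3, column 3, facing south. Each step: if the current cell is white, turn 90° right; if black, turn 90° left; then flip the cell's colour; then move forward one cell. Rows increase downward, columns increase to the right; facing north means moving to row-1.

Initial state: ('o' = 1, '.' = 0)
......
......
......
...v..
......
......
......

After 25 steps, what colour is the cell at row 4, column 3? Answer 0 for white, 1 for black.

1

[0] ......
......
......
...v..
......
......
......
[1] ......
......
......
..<o..
......
......
......
[2] ......
......
..^...
..oo..
......
......
......
[3] ......
......
..o>..
..oo..
......
......
......
[4] ......
......
..oo..
..ov..
......
......
......
[5] ......
......
..oo..
..o.>.
......
......
......
[6] ......
......
..oo..
..o.o.
....v.
......
......
[7] ......
......
..oo..
..o.o.
...<o.
......
......
[8] ......
......
..oo..
..o^o.
...oo.
......
......
[9] ......
......
..oo..
..oo>.
...oo.
......
......
[10] ......
......
..oo^.
..oo..
...oo.
......
......
[11] ......
......
..ooo>
..oo..
...oo.
......
......
[12] ......
......
..oooo
..oo.v
...oo.
......
......
[13] ......
......
..oooo
..oo<o
...oo.
......
......
[14] ......
......
..oo^o
..oooo
...oo.
......
......
[15] ......
......
..o<.o
..oooo
...oo.
......
......
[16] ......
......
..o..o
..ovoo
...oo.
......
......
[17] ......
......
..o..o
..o.>o
...oo.
......
......
[18] ......
......
..o.^o
..o..o
...oo.
......
......
[19] ......
......
..o.o>
..o..o
...oo.
......
......
[20] ......
.....^
..o.o.
..o..o
...oo.
......
......
[21] ......
>....o
..o.o.
..o..o
...oo.
......
......
[22] ......
o....o
v.o.o.
..o..o
...oo.
......
......
[23] ......
o....o
o.o.o<
..o..o
...oo.
......
......
[24] ......
o....^
o.o.oo
..o..o
...oo.
......
......
[25] ......
o...<.
o.o.oo
..o..o
...oo.
......
......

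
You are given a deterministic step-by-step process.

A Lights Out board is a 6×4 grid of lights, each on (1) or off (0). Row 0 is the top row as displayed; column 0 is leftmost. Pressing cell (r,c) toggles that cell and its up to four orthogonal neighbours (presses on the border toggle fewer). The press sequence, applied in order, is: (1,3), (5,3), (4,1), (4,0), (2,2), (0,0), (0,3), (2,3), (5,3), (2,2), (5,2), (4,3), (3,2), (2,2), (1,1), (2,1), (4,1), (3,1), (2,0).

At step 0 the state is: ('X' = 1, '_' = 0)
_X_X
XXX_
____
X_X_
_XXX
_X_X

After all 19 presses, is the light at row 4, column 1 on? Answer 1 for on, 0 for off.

k=0  _X_X
XXX_
____
X_X_
_XXX
_X_X
k=1  _X__
XX_X
___X
X_X_
_XXX
_X_X
k=2  _X__
XX_X
___X
X_X_
_XX_
_XX_
k=3  _X__
XX_X
___X
XXX_
X___
__X_
k=4  _X__
XX_X
___X
_XX_
_X__
X_X_
k=5  _X__
XXXX
_XX_
_X__
_X__
X_X_
k=6  X___
_XXX
_XX_
_X__
_X__
X_X_
k=7  X_XX
_XX_
_XX_
_X__
_X__
X_X_
k=8  X_XX
_XXX
_X_X
_X_X
_X__
X_X_
k=9  X_XX
_XXX
_X_X
_X_X
_X_X
X__X
k=10  X_XX
_X_X
__X_
_XXX
_X_X
X__X
k=11  X_XX
_X_X
__X_
_XXX
_XXX
XXX_
k=12  X_XX
_X_X
__X_
_XX_
_X__
XXXX
k=13  X_XX
_X_X
____
___X
_XX_
XXXX
k=14  X_XX
_XXX
_XXX
__XX
_XX_
XXXX
k=15  XXXX
X__X
__XX
__XX
_XX_
XXXX
k=16  XXXX
XX_X
XX_X
_XXX
_XX_
XXXX
k=17  XXXX
XX_X
XX_X
__XX
X___
X_XX
k=18  XXXX
XX_X
X__X
XX_X
XX__
X_XX
k=19  XXXX
_X_X
_X_X
_X_X
XX__
X_XX

1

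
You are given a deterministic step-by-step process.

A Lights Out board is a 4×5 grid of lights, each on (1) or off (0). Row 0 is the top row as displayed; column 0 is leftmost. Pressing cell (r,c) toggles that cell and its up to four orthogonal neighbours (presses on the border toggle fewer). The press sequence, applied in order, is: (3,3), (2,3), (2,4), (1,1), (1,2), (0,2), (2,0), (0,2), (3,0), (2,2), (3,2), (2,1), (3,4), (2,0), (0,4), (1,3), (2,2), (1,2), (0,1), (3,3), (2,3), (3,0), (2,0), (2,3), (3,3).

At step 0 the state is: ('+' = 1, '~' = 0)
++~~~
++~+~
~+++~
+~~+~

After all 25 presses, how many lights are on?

0) ++~~~
++~+~
~+++~
+~~+~
1) ++~~~
++~+~
~++~~
+~+~+
2) ++~~~
++~~~
~+~++
+~+++
3) ++~~~
++~~+
~+~~~
+~++~
4) +~~~~
~~+~+
~~~~~
+~++~
5) +~+~~
~+~++
~~+~~
+~++~
6) ++~+~
~++++
~~+~~
+~++~
7) ++~+~
+++++
+++~~
~~++~
8) +~+~~
++~++
+++~~
~~++~
9) +~+~~
++~++
~++~~
++++~
10) +~+~~
+++++
~~~+~
++~+~
11) +~+~~
+++++
~~++~
+~+~~
12) +~+~~
+~+++
++~+~
+++~~
13) +~+~~
+~+++
++~++
+++++
14) +~+~~
~~+++
~~~++
~++++
15) +~+++
~~++~
~~~++
~++++
16) +~+~+
~~~~+
~~~~+
~++++
17) +~+~+
~~+~+
~++++
~+~++
18) +~~~+
~+~++
~+~++
~+~++
19) ~++~+
~~~++
~+~++
~+~++
20) ~++~+
~~~++
~+~~+
~++~~
21) ~++~+
~~~~+
~+++~
~+++~
22) ~++~+
~~~~+
++++~
+~++~
23) ~++~+
+~~~+
~~++~
~~++~
24) ~++~+
+~~++
~~~~+
~~+~~
25) ~++~+
+~~++
~~~++
~~~++

10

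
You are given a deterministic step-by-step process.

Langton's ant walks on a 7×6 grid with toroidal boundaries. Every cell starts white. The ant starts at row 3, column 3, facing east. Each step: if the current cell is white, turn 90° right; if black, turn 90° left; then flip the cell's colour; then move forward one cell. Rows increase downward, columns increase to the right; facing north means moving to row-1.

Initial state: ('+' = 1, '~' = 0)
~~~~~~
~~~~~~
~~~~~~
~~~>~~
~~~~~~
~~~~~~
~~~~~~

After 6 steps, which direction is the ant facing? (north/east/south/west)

0) ~~~~~~
~~~~~~
~~~~~~
~~~>~~
~~~~~~
~~~~~~
~~~~~~
1) ~~~~~~
~~~~~~
~~~~~~
~~~+~~
~~~v~~
~~~~~~
~~~~~~
2) ~~~~~~
~~~~~~
~~~~~~
~~~+~~
~~<+~~
~~~~~~
~~~~~~
3) ~~~~~~
~~~~~~
~~~~~~
~~^+~~
~~++~~
~~~~~~
~~~~~~
4) ~~~~~~
~~~~~~
~~~~~~
~~+>~~
~~++~~
~~~~~~
~~~~~~
5) ~~~~~~
~~~~~~
~~~^~~
~~+~~~
~~++~~
~~~~~~
~~~~~~
6) ~~~~~~
~~~~~~
~~~+>~
~~+~~~
~~++~~
~~~~~~
~~~~~~

east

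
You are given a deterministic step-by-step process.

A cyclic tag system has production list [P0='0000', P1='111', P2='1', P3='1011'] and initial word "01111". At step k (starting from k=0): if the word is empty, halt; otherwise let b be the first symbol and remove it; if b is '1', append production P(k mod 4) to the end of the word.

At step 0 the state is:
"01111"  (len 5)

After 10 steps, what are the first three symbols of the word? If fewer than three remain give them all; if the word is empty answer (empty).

gen 0: "01111"  (len 5)
gen 1: "1111"  (len 4)
gen 2: "111111"  (len 6)
gen 3: "111111"  (len 6)
gen 4: "111111011"  (len 9)
gen 5: "111110110000"  (len 12)
gen 6: "11110110000111"  (len 14)
gen 7: "11101100001111"  (len 14)
gen 8: "11011000011111011"  (len 17)
gen 9: "10110000111110110000"  (len 20)
gen 10: "0110000111110110000111"  (len 22)

011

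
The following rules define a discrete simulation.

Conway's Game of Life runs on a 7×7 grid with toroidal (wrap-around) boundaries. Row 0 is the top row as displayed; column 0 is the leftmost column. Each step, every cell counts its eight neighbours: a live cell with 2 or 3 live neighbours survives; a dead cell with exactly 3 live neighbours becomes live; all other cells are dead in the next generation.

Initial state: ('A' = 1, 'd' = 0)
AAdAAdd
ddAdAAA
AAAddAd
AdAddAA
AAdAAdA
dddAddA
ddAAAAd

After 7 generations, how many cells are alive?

10

gen 0: AAdAAdd
ddAdAAA
AAAddAd
AdAddAA
AAdAAdA
dddAddA
ddAAAAd
gen 1: AAddddd
ddddddd
ddAdddd
ddddddd
dAdAAdd
dAddddA
AAdddAA
gen 2: dAddddd
dAddddd
ddddddd
ddAAddd
AdAdddd
dAddAdA
ddAddAd
gen 3: dAAdddd
ddddddd
ddAdddd
dAAAddd
AdAdddd
AAAAdAA
AAAddAd
gen 4: AdAdddd
dAAdddd
dAAAddd
dddAddd
ddddAdd
dddAAAd
ddddAAd
gen 5: ddAAddd
Adddddd
dAdAddd
dddAAdd
dddddAd
dddAddd
dddddAA
gen 6: ddddddA
dAdAddd
ddAAAdd
ddAAAdd
dddAddd
ddddAAA
ddAAAdd
gen 7: ddddAdd
dddAAdd
dAddddd
ddddddd
ddAdddd
ddAddAd
dddAAdA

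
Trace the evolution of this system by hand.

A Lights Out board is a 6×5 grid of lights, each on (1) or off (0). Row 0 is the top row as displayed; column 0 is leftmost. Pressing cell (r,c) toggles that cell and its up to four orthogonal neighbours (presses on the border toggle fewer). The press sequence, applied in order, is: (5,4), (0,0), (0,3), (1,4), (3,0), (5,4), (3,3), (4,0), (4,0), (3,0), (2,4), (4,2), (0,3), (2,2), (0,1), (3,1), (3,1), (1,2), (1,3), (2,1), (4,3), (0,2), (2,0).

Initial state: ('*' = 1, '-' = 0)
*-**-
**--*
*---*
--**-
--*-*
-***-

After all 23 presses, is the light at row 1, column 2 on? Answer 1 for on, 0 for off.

0

k=0  *-**-
**--*
*---*
--**-
--*-*
-***-
k=1  *-**-
**--*
*---*
--**-
--*--
-**-*
k=2  -***-
-*--*
*---*
--**-
--*--
-**-*
k=3  -*--*
-*-**
*---*
--**-
--*--
-**-*
k=4  -*---
-*---
*----
--**-
--*--
-**-*
k=5  -*---
-*---
-----
****-
*-*--
-**-*
k=6  -*---
-*---
-----
****-
*-*-*
-***-
k=7  -*---
-*---
---*-
**--*
*-***
-***-
k=8  -*---
-*---
---*-
-*--*
-****
****-
k=9  -*---
-*---
---*-
**--*
*-***
-***-
k=10  -*---
-*---
*--*-
----*
--***
-***-
k=11  -*---
-*--*
*---*
-----
--***
-***-
k=12  -*---
-*--*
*---*
--*--
-*--*
-*-*-
k=13  -****
-*-**
*---*
--*--
-*--*
-*-*-
k=14  -****
-****
*****
-----
-*--*
-*-*-
k=15  *--**
--***
*****
-----
-*--*
-*-*-
k=16  *--**
--***
*-***
***--
----*
-*-*-
k=17  *--**
--***
*****
-----
-*--*
-*-*-
k=18  *-***
-*--*
**-**
-----
-*--*
-*-*-
k=19  *-*-*
-***-
**--*
-----
-*--*
-*-*-
k=20  *-*-*
--**-
--*-*
-*---
-*--*
-*-*-
k=21  *-*-*
--**-
--*-*
-*-*-
-***-
-*---
k=22  **-**
---*-
--*-*
-*-*-
-***-
-*---
k=23  **-**
*--*-
***-*
**-*-
-***-
-*---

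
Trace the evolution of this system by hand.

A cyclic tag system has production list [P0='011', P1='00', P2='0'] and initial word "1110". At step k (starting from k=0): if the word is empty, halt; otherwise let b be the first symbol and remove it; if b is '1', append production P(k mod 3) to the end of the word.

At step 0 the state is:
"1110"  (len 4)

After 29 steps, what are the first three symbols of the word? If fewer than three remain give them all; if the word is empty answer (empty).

step 0: "1110"  (len 4)
step 1: "110011"  (len 6)
step 2: "1001100"  (len 7)
step 3: "0011000"  (len 7)
step 4: "011000"  (len 6)
step 5: "11000"  (len 5)
step 6: "10000"  (len 5)
step 7: "0000011"  (len 7)
step 8: "000011"  (len 6)
step 9: "00011"  (len 5)
step 10: "0011"  (len 4)
step 11: "011"  (len 3)
step 12: "11"  (len 2)
step 13: "1011"  (len 4)
step 14: "01100"  (len 5)
step 15: "1100"  (len 4)
step 16: "100011"  (len 6)
step 17: "0001100"  (len 7)
step 18: "001100"  (len 6)
step 19: "01100"  (len 5)
step 20: "1100"  (len 4)
step 21: "1000"  (len 4)
step 22: "000011"  (len 6)
step 23: "00011"  (len 5)
step 24: "0011"  (len 4)
step 25: "011"  (len 3)
step 26: "11"  (len 2)
step 27: "10"  (len 2)
step 28: "0011"  (len 4)
step 29: "011"  (len 3)

011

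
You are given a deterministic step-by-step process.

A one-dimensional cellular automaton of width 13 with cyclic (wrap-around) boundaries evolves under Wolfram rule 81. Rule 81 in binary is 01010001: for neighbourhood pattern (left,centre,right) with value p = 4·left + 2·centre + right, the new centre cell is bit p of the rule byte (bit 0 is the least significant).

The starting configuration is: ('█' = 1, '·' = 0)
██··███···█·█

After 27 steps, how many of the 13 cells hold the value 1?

step 0: ██··███···█·█
step 1: ·██···███····
step 2: ··███···█████
step 3: █···███·····█
step 4: ███···█████··
step 5: ··███·····██·
step 6: █···█████··██
step 7: ███·····██···
step 8: ··█████··███·
step 9: █·····██···██
step 10: █████··███···
step 11: ····██···███·
step 12: ███··███···██
step 13: ··██···███···
step 14: █··███···████
step 15: ██···███·····
step 16: ·███···█████·
step 17: ···███·····██
step 18: ██···█████··█
step 19: ·███·····██··
step 20: ···█████··███
step 21: ██·····██···█
step 22: ·█████··███··
step 23: ·····██···███
step 24: ████··███···█
step 25: ···██···███··
step 26: ██··███···███
step 27: ·██···███····

5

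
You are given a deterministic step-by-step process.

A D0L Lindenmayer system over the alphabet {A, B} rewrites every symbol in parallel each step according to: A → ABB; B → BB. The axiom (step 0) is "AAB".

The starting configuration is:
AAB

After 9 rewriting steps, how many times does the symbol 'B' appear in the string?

2556

[0] AAB
[1] ABBABBBB
[2] ABBBBBBABBBBBBBBBB
[3] ABBBBBBBBBBBBBBABBBBBBBBBBBBBBBBBBBBBB
[4] ABBBBBBBBBBBBBBBBBBBBBBBBBBBBBBABBBBBBBBBBBBBBBBBBBBBBBBBBBBBBBBBBBBBBBBBBBBBB
[5] ABBBBBBBBBBBBBBBBBBBBBBBBBBBBBBBBBBBBBBBBBBBBBBBBBBBBBBBBB…BBBBBBBBBBBBBBBBBBBBBBBBBBBBBBBBBBBBBBBBBBBBBBBBBBBBBBBBBB  (len 158)
[6] ABBBBBBBBBBBBBBBBBBBBBBBBBBBBBBBBBBBBBBBBBBBBBBBBBBBBBBBBB…BBBBBBBBBBBBBBBBBBBBBBBBBBBBBBBBBBBBBBBBBBBBBBBBBBBBBBBBBB  (len 318)
[7] ABBBBBBBBBBBBBBBBBBBBBBBBBBBBBBBBBBBBBBBBBBBBBBBBBBBBBBBBB…BBBBBBBBBBBBBBBBBBBBBBBBBBBBBBBBBBBBBBBBBBBBBBBBBBBBBBBBBB  (len 638)
[8] ABBBBBBBBBBBBBBBBBBBBBBBBBBBBBBBBBBBBBBBBBBBBBBBBBBBBBBBBB…BBBBBBBBBBBBBBBBBBBBBBBBBBBBBBBBBBBBBBBBBBBBBBBBBBBBBBBBBB  (len 1278)
[9] ABBBBBBBBBBBBBBBBBBBBBBBBBBBBBBBBBBBBBBBBBBBBBBBBBBBBBBBBB…BBBBBBBBBBBBBBBBBBBBBBBBBBBBBBBBBBBBBBBBBBBBBBBBBBBBBBBBBB  (len 2558)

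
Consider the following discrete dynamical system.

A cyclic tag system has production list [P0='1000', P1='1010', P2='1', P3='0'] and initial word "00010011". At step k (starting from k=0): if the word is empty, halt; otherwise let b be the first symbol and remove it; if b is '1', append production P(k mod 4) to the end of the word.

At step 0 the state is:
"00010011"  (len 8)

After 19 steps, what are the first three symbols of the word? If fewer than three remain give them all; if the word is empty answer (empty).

0) "00010011"  (len 8)
1) "0010011"  (len 7)
2) "010011"  (len 6)
3) "10011"  (len 5)
4) "00110"  (len 5)
5) "0110"  (len 4)
6) "110"  (len 3)
7) "101"  (len 3)
8) "010"  (len 3)
9) "10"  (len 2)
10) "01010"  (len 5)
11) "1010"  (len 4)
12) "0100"  (len 4)
13) "100"  (len 3)
14) "001010"  (len 6)
15) "01010"  (len 5)
16) "1010"  (len 4)
17) "0101000"  (len 7)
18) "101000"  (len 6)
19) "010001"  (len 6)

010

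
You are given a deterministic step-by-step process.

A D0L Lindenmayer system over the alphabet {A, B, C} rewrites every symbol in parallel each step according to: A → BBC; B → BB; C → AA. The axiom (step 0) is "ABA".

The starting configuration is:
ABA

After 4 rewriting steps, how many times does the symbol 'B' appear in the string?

0) ABA
1) BBCBBBBC
2) BBBBAABBBBBBBBAA
3) BBBBBBBBBBCBBCBBBBBBBBBBBBBBBBBBCBBC
4) BBBBBBBBBBBBBBBBBBBBAABBBBAABBBBBBBBBBBBBBBBBBBBBBBBBBBBBBBBBBBBAABBBBAA

64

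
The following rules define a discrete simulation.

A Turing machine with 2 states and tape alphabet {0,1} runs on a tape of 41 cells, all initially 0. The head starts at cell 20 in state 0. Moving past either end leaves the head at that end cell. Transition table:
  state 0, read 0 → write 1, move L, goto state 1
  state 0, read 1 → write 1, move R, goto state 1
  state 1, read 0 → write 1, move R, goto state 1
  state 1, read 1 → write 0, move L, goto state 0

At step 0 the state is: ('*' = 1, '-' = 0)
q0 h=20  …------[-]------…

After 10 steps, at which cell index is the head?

26

[0] q0 h=20  …------[-]------…
[1] q1 h=19  …------[-]*-----…
[2] q1 h=20  …-----*[*]------…
[3] q0 h=19  …------[*]------…
[4] q1 h=20  …-----*[-]------…
[5] q1 h=21  …----**[-]------…
[6] q1 h=22  …---***[-]------…
[7] q1 h=23  …--****[-]------…
[8] q1 h=24  …-*****[-]------…
[9] q1 h=25  …******[-]------…
[10] q1 h=26  …******[-]------…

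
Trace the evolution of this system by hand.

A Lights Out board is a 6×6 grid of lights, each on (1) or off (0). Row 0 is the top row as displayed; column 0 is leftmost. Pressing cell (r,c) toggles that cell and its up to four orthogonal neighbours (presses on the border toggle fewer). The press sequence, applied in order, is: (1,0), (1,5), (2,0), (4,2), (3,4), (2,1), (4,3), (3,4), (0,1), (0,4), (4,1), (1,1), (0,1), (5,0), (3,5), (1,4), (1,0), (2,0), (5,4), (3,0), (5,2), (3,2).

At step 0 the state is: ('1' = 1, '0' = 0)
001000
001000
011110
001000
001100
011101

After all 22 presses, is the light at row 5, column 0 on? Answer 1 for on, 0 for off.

1

gen 0: 001000
001000
011110
001000
001100
011101
gen 1: 101000
111000
111110
001000
001100
011101
gen 2: 101001
111011
111111
001000
001100
011101
gen 3: 101001
011011
001111
101000
001100
011101
gen 4: 101001
011011
001111
100000
010000
010101
gen 5: 101001
011011
001101
100111
010010
010101
gen 6: 101001
001011
110101
110111
010010
010101
gen 7: 101001
001011
110101
110011
011100
010001
gen 8: 101001
001011
110111
110100
011110
010001
gen 9: 010001
011011
110111
110100
011110
010001
gen 10: 010110
011001
110111
110100
011110
010001
gen 11: 010110
011001
110111
100100
100110
000001
gen 12: 000110
100001
100111
100100
100110
000001
gen 13: 111110
110001
100111
100100
100110
000001
gen 14: 111110
110001
100111
100100
000110
110001
gen 15: 111110
110001
100110
100111
000111
110001
gen 16: 111100
110110
100100
100111
000111
110001
gen 17: 011100
000110
000100
100111
000111
110001
gen 18: 011100
100110
110100
000111
000111
110001
gen 19: 011100
100110
110100
000111
000101
110110
gen 20: 011100
100110
010100
110111
100101
110110
gen 21: 011100
100110
010100
110111
101101
101010
gen 22: 011100
100110
011100
101011
100101
101010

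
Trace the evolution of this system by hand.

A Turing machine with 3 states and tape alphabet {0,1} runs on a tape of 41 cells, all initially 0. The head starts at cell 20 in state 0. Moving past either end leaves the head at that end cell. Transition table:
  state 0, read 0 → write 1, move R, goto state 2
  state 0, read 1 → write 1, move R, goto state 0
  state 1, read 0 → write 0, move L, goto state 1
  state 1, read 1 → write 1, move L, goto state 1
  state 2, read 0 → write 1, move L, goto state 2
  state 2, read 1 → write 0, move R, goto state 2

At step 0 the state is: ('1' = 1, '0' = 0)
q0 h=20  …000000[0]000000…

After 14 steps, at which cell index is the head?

t=0: q0 h=20  …000000[0]000000…
t=1: q2 h=21  …000001[0]000000…
t=2: q2 h=20  …000000[1]100000…
t=3: q2 h=21  …000000[1]000000…
t=4: q2 h=22  …000000[0]000000…
t=5: q2 h=21  …000000[0]100000…
t=6: q2 h=20  …000000[0]110000…
t=7: q2 h=19  …000000[0]111000…
t=8: q2 h=18  …000000[0]111100…
t=9: q2 h=17  …000000[0]111110…
t=10: q2 h=16  …000000[0]111111…
t=11: q2 h=15  …000000[0]111111…
t=12: q2 h=14  …000000[0]111111…
t=13: q2 h=13  …000000[0]111111…
t=14: q2 h=12  …000000[0]111111…

12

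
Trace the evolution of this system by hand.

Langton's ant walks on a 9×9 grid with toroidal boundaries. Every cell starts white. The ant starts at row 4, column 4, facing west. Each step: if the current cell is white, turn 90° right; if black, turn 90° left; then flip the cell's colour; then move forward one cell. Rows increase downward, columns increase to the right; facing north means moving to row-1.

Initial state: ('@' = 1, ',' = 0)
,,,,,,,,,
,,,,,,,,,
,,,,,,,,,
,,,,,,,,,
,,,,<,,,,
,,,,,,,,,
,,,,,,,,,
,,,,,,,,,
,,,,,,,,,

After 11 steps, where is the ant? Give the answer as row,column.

6,5

gen 0: ,,,,,,,,,
,,,,,,,,,
,,,,,,,,,
,,,,,,,,,
,,,,<,,,,
,,,,,,,,,
,,,,,,,,,
,,,,,,,,,
,,,,,,,,,
gen 1: ,,,,,,,,,
,,,,,,,,,
,,,,,,,,,
,,,,^,,,,
,,,,@,,,,
,,,,,,,,,
,,,,,,,,,
,,,,,,,,,
,,,,,,,,,
gen 2: ,,,,,,,,,
,,,,,,,,,
,,,,,,,,,
,,,,@>,,,
,,,,@,,,,
,,,,,,,,,
,,,,,,,,,
,,,,,,,,,
,,,,,,,,,
gen 3: ,,,,,,,,,
,,,,,,,,,
,,,,,,,,,
,,,,@@,,,
,,,,@v,,,
,,,,,,,,,
,,,,,,,,,
,,,,,,,,,
,,,,,,,,,
gen 4: ,,,,,,,,,
,,,,,,,,,
,,,,,,,,,
,,,,@@,,,
,,,,<@,,,
,,,,,,,,,
,,,,,,,,,
,,,,,,,,,
,,,,,,,,,
gen 5: ,,,,,,,,,
,,,,,,,,,
,,,,,,,,,
,,,,@@,,,
,,,,,@,,,
,,,,v,,,,
,,,,,,,,,
,,,,,,,,,
,,,,,,,,,
gen 6: ,,,,,,,,,
,,,,,,,,,
,,,,,,,,,
,,,,@@,,,
,,,,,@,,,
,,,<@,,,,
,,,,,,,,,
,,,,,,,,,
,,,,,,,,,
gen 7: ,,,,,,,,,
,,,,,,,,,
,,,,,,,,,
,,,,@@,,,
,,,^,@,,,
,,,@@,,,,
,,,,,,,,,
,,,,,,,,,
,,,,,,,,,
gen 8: ,,,,,,,,,
,,,,,,,,,
,,,,,,,,,
,,,,@@,,,
,,,@>@,,,
,,,@@,,,,
,,,,,,,,,
,,,,,,,,,
,,,,,,,,,
gen 9: ,,,,,,,,,
,,,,,,,,,
,,,,,,,,,
,,,,@@,,,
,,,@@@,,,
,,,@v,,,,
,,,,,,,,,
,,,,,,,,,
,,,,,,,,,
gen 10: ,,,,,,,,,
,,,,,,,,,
,,,,,,,,,
,,,,@@,,,
,,,@@@,,,
,,,@,>,,,
,,,,,,,,,
,,,,,,,,,
,,,,,,,,,
gen 11: ,,,,,,,,,
,,,,,,,,,
,,,,,,,,,
,,,,@@,,,
,,,@@@,,,
,,,@,@,,,
,,,,,v,,,
,,,,,,,,,
,,,,,,,,,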